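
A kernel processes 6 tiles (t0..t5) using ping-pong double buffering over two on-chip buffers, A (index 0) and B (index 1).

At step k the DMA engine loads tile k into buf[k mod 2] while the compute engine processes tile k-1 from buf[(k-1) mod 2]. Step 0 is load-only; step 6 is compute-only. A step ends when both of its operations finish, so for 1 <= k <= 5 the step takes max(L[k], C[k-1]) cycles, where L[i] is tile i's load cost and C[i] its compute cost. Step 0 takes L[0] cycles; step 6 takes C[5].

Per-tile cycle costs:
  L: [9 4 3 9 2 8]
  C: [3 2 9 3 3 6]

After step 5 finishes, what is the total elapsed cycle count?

step 0: L[0]=9 → dur=9, Σ=9 | A=load:t0 B=idle [load-only]
step 1: L[1]=4 C[0]=3 → dur=4, Σ=13 | A=compute:t0 B=load:t1 [load-bound]
step 2: L[2]=3 C[1]=2 → dur=3, Σ=16 | A=load:t2 B=compute:t1 [load-bound]
step 3: L[3]=9 C[2]=9 → dur=9, Σ=25 | A=compute:t2 B=load:t3 [tied]
step 4: L[4]=2 C[3]=3 → dur=3, Σ=28 | A=load:t4 B=compute:t3 [compute-bound]
step 5: L[5]=8 C[4]=3 → dur=8, Σ=36 | A=compute:t4 B=load:t5 [load-bound]
step 6: C[5]=6 → dur=6, Σ=42 | A=idle B=compute:t5 [compute-only]

end_cycle[5] = 36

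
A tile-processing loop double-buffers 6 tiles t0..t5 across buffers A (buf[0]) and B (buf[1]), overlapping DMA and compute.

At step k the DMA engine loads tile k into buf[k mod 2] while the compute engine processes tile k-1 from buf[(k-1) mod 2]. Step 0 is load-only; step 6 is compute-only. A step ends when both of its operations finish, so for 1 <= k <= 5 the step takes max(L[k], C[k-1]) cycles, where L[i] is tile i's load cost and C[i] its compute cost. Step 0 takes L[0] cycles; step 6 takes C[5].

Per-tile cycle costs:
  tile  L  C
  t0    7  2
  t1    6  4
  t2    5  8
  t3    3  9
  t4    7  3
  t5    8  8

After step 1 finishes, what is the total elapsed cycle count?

end_cycle[1] = 13

[0] DMA t0→A (7c) ∥ CU idle ⇒ 7c, clock 7
[1] DMA t1→B (6c) ∥ CU A:t0 (2c) ⇒ 6c, clock 13
[2] DMA t2→A (5c) ∥ CU B:t1 (4c) ⇒ 5c, clock 18
[3] DMA t3→B (3c) ∥ CU A:t2 (8c) ⇒ 8c, clock 26
[4] DMA t4→A (7c) ∥ CU B:t3 (9c) ⇒ 9c, clock 35
[5] DMA t5→B (8c) ∥ CU A:t4 (3c) ⇒ 8c, clock 43
[6] DMA idle ∥ CU B:t5 (8c) ⇒ 8c, clock 51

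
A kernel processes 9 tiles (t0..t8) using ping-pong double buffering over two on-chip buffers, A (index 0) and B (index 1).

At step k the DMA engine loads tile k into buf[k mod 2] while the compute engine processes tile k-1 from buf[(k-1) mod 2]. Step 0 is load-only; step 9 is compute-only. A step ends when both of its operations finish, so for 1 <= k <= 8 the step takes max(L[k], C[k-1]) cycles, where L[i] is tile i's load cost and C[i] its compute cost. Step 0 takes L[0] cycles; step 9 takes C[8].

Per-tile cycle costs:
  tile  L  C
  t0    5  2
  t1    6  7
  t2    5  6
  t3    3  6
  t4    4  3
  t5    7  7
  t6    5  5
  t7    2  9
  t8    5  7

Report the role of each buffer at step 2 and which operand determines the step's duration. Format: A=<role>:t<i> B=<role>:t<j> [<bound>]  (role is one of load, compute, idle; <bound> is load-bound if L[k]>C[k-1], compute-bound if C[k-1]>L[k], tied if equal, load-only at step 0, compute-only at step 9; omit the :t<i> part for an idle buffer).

k=0 load=t0/5c comp=- wait=5 total=5
k=1 load=t1/6c comp=t0/2c wait=6 total=11
k=2 load=t2/5c comp=t1/7c wait=7 total=18
k=3 load=t3/3c comp=t2/6c wait=6 total=24
k=4 load=t4/4c comp=t3/6c wait=6 total=30
k=5 load=t5/7c comp=t4/3c wait=7 total=37
k=6 load=t6/5c comp=t5/7c wait=7 total=44
k=7 load=t7/2c comp=t6/5c wait=5 total=49
k=8 load=t8/5c comp=t7/9c wait=9 total=58
k=9 load=- comp=t8/7c wait=7 total=65

step 2: A=load:t2 B=compute:t1 [compute-bound]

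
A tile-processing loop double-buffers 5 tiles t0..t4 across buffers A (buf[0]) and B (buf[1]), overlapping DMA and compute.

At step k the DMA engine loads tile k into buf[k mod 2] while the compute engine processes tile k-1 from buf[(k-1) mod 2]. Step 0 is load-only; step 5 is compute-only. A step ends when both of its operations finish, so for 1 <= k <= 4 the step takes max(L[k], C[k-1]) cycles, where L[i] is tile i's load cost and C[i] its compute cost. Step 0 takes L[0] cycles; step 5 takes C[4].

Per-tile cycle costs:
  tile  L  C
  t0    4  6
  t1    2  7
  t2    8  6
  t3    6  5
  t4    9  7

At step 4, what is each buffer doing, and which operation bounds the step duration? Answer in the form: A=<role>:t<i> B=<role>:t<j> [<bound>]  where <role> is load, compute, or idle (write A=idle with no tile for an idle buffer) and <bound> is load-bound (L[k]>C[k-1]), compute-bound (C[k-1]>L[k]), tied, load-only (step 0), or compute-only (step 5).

  0. 4=4c; end=4; A:t0 B:-
  1. max(2,6)=6c; end=10; A:t0 B:t1
  2. max(8,7)=8c; end=18; A:t2 B:t1
  3. max(6,6)=6c; end=24; A:t2 B:t3
  4. max(9,5)=9c; end=33; A:t4 B:t3
  5. 7=7c; end=40; A:t4 B:t3

step 4: A=load:t4 B=compute:t3 [load-bound]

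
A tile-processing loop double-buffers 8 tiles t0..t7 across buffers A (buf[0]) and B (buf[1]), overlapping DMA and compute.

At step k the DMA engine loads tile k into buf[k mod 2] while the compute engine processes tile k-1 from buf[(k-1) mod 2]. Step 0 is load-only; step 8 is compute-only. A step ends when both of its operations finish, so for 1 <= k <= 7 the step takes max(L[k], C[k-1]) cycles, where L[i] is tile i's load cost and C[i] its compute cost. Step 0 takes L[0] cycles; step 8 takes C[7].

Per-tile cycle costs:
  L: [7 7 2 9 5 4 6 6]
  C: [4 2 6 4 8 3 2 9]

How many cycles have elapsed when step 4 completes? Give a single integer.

end_cycle[4] = 30

[0] DMA t0→A (7c) ∥ CU idle ⇒ 7c, clock 7
[1] DMA t1→B (7c) ∥ CU A:t0 (4c) ⇒ 7c, clock 14
[2] DMA t2→A (2c) ∥ CU B:t1 (2c) ⇒ 2c, clock 16
[3] DMA t3→B (9c) ∥ CU A:t2 (6c) ⇒ 9c, clock 25
[4] DMA t4→A (5c) ∥ CU B:t3 (4c) ⇒ 5c, clock 30
[5] DMA t5→B (4c) ∥ CU A:t4 (8c) ⇒ 8c, clock 38
[6] DMA t6→A (6c) ∥ CU B:t5 (3c) ⇒ 6c, clock 44
[7] DMA t7→B (6c) ∥ CU A:t6 (2c) ⇒ 6c, clock 50
[8] DMA idle ∥ CU B:t7 (9c) ⇒ 9c, clock 59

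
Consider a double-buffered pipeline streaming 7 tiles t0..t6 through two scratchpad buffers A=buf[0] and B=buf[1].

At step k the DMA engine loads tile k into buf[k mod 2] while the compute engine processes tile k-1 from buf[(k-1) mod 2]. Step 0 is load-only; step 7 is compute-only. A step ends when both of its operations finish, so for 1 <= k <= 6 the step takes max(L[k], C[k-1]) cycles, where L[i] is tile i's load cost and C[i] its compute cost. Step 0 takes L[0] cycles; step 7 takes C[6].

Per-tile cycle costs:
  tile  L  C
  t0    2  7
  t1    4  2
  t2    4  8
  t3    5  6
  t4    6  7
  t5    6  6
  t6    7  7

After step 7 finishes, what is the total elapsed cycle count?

k=0 load=t0/2c comp=- wait=2 total=2
k=1 load=t1/4c comp=t0/7c wait=7 total=9
k=2 load=t2/4c comp=t1/2c wait=4 total=13
k=3 load=t3/5c comp=t2/8c wait=8 total=21
k=4 load=t4/6c comp=t3/6c wait=6 total=27
k=5 load=t5/6c comp=t4/7c wait=7 total=34
k=6 load=t6/7c comp=t5/6c wait=7 total=41
k=7 load=- comp=t6/7c wait=7 total=48

end_cycle[7] = 48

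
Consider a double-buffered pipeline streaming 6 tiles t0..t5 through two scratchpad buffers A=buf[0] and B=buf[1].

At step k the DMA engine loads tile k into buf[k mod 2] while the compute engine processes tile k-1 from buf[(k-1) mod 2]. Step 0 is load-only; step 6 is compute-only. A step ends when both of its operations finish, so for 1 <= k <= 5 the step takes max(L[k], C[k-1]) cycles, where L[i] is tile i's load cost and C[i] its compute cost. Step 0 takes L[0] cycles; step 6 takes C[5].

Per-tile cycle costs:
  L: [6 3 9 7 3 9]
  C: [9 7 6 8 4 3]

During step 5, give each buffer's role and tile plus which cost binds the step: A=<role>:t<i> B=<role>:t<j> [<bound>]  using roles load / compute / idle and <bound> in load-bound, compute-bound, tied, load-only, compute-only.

  0. 6=6c; end=6; A:t0 B:-
  1. max(3,9)=9c; end=15; A:t0 B:t1
  2. max(9,7)=9c; end=24; A:t2 B:t1
  3. max(7,6)=7c; end=31; A:t2 B:t3
  4. max(3,8)=8c; end=39; A:t4 B:t3
  5. max(9,4)=9c; end=48; A:t4 B:t5
  6. 3=3c; end=51; A:t4 B:t5

step 5: A=compute:t4 B=load:t5 [load-bound]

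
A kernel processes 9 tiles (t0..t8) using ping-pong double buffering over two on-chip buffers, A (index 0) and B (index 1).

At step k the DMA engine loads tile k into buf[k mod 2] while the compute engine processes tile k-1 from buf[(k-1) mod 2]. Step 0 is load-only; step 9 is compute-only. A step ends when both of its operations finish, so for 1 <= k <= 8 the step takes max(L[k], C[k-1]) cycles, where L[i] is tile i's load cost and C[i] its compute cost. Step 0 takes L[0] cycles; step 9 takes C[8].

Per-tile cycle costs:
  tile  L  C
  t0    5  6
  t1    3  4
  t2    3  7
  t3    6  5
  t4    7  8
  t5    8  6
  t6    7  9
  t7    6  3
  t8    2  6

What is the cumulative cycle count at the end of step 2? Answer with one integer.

end_cycle[2] = 15

[0] DMA t0→A (5c) ∥ CU idle ⇒ 5c, clock 5
[1] DMA t1→B (3c) ∥ CU A:t0 (6c) ⇒ 6c, clock 11
[2] DMA t2→A (3c) ∥ CU B:t1 (4c) ⇒ 4c, clock 15
[3] DMA t3→B (6c) ∥ CU A:t2 (7c) ⇒ 7c, clock 22
[4] DMA t4→A (7c) ∥ CU B:t3 (5c) ⇒ 7c, clock 29
[5] DMA t5→B (8c) ∥ CU A:t4 (8c) ⇒ 8c, clock 37
[6] DMA t6→A (7c) ∥ CU B:t5 (6c) ⇒ 7c, clock 44
[7] DMA t7→B (6c) ∥ CU A:t6 (9c) ⇒ 9c, clock 53
[8] DMA t8→A (2c) ∥ CU B:t7 (3c) ⇒ 3c, clock 56
[9] DMA idle ∥ CU A:t8 (6c) ⇒ 6c, clock 62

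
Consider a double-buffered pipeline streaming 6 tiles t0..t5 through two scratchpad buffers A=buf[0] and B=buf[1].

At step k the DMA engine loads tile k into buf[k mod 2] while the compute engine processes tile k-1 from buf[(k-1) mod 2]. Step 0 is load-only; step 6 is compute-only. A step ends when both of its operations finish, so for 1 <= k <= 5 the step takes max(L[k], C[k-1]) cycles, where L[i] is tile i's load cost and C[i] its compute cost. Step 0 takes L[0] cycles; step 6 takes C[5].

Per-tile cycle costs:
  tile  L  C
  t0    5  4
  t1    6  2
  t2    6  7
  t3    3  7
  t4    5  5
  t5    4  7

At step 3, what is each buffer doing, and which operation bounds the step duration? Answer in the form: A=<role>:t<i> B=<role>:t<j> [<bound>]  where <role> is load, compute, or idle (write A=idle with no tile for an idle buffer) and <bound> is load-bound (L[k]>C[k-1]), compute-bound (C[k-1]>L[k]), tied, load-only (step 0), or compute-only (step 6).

step 3: A=compute:t2 B=load:t3 [compute-bound]

k=0 load=t0/5c comp=- wait=5 total=5
k=1 load=t1/6c comp=t0/4c wait=6 total=11
k=2 load=t2/6c comp=t1/2c wait=6 total=17
k=3 load=t3/3c comp=t2/7c wait=7 total=24
k=4 load=t4/5c comp=t3/7c wait=7 total=31
k=5 load=t5/4c comp=t4/5c wait=5 total=36
k=6 load=- comp=t5/7c wait=7 total=43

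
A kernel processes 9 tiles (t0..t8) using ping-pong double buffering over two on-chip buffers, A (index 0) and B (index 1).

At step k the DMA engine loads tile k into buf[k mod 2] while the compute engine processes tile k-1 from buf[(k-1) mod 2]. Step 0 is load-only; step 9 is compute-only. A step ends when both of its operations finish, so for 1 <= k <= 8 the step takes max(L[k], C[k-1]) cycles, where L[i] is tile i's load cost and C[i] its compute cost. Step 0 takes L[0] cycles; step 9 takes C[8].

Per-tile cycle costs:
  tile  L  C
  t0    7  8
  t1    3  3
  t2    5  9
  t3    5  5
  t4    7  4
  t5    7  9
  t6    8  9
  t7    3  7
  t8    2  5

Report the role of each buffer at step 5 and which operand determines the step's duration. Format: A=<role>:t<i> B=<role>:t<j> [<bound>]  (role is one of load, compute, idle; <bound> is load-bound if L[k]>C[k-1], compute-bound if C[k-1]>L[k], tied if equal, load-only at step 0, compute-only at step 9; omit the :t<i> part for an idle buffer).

k=0 load=t0/7c comp=- wait=7 total=7
k=1 load=t1/3c comp=t0/8c wait=8 total=15
k=2 load=t2/5c comp=t1/3c wait=5 total=20
k=3 load=t3/5c comp=t2/9c wait=9 total=29
k=4 load=t4/7c comp=t3/5c wait=7 total=36
k=5 load=t5/7c comp=t4/4c wait=7 total=43
k=6 load=t6/8c comp=t5/9c wait=9 total=52
k=7 load=t7/3c comp=t6/9c wait=9 total=61
k=8 load=t8/2c comp=t7/7c wait=7 total=68
k=9 load=- comp=t8/5c wait=5 total=73

step 5: A=compute:t4 B=load:t5 [load-bound]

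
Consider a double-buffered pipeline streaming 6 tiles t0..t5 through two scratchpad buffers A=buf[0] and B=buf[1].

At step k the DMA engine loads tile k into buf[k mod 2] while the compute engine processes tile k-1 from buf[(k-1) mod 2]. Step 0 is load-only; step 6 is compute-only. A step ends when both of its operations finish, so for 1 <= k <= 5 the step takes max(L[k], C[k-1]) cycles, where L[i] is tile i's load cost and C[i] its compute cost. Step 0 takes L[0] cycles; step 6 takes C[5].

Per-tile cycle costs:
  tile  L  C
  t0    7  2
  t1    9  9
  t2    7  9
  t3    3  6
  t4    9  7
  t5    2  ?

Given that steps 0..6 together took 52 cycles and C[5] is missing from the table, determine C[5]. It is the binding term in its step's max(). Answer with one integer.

step 0 → dur = L[0]=7 = 7
step 1 → dur = max(L[1]=9, C[0]=2) = 9
step 2 → dur = max(L[2]=7, C[1]=9) = 9
step 3 → dur = max(L[3]=3, C[2]=9) = 9
step 4 → dur = max(L[4]=9, C[3]=6) = 9
step 5 → dur = max(L[5]=2, C[4]=7) = 7
step 6 → dur = C[5]=? = C[5]  (unknown; binding)
sum of known step durations = 50
dur[6] = total - known = 52 - 50 = 2
C[5] is the binding max in step 6, so C[5] = dur[6] = 2

C[5] = 2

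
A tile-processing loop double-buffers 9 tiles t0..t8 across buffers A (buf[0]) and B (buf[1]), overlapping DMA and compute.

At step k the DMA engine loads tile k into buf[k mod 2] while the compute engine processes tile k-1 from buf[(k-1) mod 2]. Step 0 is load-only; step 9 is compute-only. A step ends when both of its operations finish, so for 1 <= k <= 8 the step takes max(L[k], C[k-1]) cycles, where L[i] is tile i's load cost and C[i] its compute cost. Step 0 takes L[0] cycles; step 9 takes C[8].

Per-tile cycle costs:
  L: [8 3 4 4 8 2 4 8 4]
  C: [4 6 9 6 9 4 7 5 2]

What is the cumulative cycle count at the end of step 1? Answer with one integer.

step 0: L[0]=8 → dur=8, Σ=8 | A=load:t0 B=idle [load-only]
step 1: L[1]=3 C[0]=4 → dur=4, Σ=12 | A=compute:t0 B=load:t1 [compute-bound]
step 2: L[2]=4 C[1]=6 → dur=6, Σ=18 | A=load:t2 B=compute:t1 [compute-bound]
step 3: L[3]=4 C[2]=9 → dur=9, Σ=27 | A=compute:t2 B=load:t3 [compute-bound]
step 4: L[4]=8 C[3]=6 → dur=8, Σ=35 | A=load:t4 B=compute:t3 [load-bound]
step 5: L[5]=2 C[4]=9 → dur=9, Σ=44 | A=compute:t4 B=load:t5 [compute-bound]
step 6: L[6]=4 C[5]=4 → dur=4, Σ=48 | A=load:t6 B=compute:t5 [tied]
step 7: L[7]=8 C[6]=7 → dur=8, Σ=56 | A=compute:t6 B=load:t7 [load-bound]
step 8: L[8]=4 C[7]=5 → dur=5, Σ=61 | A=load:t8 B=compute:t7 [compute-bound]
step 9: C[8]=2 → dur=2, Σ=63 | A=compute:t8 B=idle [compute-only]

end_cycle[1] = 12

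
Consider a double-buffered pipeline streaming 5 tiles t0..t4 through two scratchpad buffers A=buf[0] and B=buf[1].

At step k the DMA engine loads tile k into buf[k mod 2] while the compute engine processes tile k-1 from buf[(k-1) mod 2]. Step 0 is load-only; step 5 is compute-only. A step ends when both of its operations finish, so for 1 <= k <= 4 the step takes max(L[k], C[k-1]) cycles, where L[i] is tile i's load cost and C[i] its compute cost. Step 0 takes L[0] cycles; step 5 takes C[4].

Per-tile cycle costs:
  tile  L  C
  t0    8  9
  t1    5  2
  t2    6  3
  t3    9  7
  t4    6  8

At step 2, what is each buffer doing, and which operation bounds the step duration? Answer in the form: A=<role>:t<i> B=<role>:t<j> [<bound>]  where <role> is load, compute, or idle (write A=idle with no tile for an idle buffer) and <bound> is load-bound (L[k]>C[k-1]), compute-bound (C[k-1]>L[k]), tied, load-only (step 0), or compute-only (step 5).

step 2: A=load:t2 B=compute:t1 [load-bound]

  0. 8=8c; end=8; A:t0 B:-
  1. max(5,9)=9c; end=17; A:t0 B:t1
  2. max(6,2)=6c; end=23; A:t2 B:t1
  3. max(9,3)=9c; end=32; A:t2 B:t3
  4. max(6,7)=7c; end=39; A:t4 B:t3
  5. 8=8c; end=47; A:t4 B:t3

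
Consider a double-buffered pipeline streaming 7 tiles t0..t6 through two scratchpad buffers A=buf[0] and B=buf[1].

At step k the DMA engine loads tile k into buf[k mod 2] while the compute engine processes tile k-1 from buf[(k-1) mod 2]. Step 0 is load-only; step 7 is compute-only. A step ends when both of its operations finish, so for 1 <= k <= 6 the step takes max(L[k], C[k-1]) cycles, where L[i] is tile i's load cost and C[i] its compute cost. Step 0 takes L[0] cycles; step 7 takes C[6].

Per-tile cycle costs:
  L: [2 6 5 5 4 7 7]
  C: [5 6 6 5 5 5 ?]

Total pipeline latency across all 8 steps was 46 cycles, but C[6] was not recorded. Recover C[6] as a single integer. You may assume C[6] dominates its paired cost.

C[6] = 7

step 0: dur = L[0]=2 = 2
step 1: dur = max(L[1]=6, C[0]=5) = 6
step 2: dur = max(L[2]=5, C[1]=6) = 6
step 3: dur = max(L[3]=5, C[2]=6) = 6
step 4: dur = max(L[4]=4, C[3]=5) = 5
step 5: dur = max(L[5]=7, C[4]=5) = 7
step 6: dur = max(L[6]=7, C[5]=5) = 7
step 7: dur = C[6]=? = C[6]  (unknown; binding)
sum of known step durations = 39
dur[7] = total - known = 46 - 39 = 7
C[6] is the binding max in step 7, so C[6] = dur[7] = 7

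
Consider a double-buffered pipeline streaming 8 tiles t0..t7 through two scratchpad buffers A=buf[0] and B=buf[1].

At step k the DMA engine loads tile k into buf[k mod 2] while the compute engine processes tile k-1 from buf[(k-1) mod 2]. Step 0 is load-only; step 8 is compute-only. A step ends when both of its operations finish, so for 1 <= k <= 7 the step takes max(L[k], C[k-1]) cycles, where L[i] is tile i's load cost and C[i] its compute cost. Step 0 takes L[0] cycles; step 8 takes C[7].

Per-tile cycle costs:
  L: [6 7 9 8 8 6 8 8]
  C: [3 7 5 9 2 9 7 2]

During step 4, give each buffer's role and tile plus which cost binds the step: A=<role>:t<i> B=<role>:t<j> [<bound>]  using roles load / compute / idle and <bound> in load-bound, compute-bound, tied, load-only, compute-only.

[0] DMA t0→A (6c) ∥ CU idle ⇒ 6c, clock 6
[1] DMA t1→B (7c) ∥ CU A:t0 (3c) ⇒ 7c, clock 13
[2] DMA t2→A (9c) ∥ CU B:t1 (7c) ⇒ 9c, clock 22
[3] DMA t3→B (8c) ∥ CU A:t2 (5c) ⇒ 8c, clock 30
[4] DMA t4→A (8c) ∥ CU B:t3 (9c) ⇒ 9c, clock 39
[5] DMA t5→B (6c) ∥ CU A:t4 (2c) ⇒ 6c, clock 45
[6] DMA t6→A (8c) ∥ CU B:t5 (9c) ⇒ 9c, clock 54
[7] DMA t7→B (8c) ∥ CU A:t6 (7c) ⇒ 8c, clock 62
[8] DMA idle ∥ CU B:t7 (2c) ⇒ 2c, clock 64

step 4: A=load:t4 B=compute:t3 [compute-bound]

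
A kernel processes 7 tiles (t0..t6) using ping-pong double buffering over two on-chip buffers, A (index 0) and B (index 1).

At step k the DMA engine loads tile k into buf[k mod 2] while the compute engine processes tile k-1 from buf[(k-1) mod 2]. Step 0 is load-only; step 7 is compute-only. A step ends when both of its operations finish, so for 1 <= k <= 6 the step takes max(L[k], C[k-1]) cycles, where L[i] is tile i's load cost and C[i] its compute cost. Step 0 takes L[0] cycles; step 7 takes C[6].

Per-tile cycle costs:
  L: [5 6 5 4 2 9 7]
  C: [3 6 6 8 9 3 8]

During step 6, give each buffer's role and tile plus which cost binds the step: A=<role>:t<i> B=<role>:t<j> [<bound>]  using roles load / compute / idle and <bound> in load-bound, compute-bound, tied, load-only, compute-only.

[0] DMA t0→A (5c) ∥ CU idle ⇒ 5c, clock 5
[1] DMA t1→B (6c) ∥ CU A:t0 (3c) ⇒ 6c, clock 11
[2] DMA t2→A (5c) ∥ CU B:t1 (6c) ⇒ 6c, clock 17
[3] DMA t3→B (4c) ∥ CU A:t2 (6c) ⇒ 6c, clock 23
[4] DMA t4→A (2c) ∥ CU B:t3 (8c) ⇒ 8c, clock 31
[5] DMA t5→B (9c) ∥ CU A:t4 (9c) ⇒ 9c, clock 40
[6] DMA t6→A (7c) ∥ CU B:t5 (3c) ⇒ 7c, clock 47
[7] DMA idle ∥ CU A:t6 (8c) ⇒ 8c, clock 55

step 6: A=load:t6 B=compute:t5 [load-bound]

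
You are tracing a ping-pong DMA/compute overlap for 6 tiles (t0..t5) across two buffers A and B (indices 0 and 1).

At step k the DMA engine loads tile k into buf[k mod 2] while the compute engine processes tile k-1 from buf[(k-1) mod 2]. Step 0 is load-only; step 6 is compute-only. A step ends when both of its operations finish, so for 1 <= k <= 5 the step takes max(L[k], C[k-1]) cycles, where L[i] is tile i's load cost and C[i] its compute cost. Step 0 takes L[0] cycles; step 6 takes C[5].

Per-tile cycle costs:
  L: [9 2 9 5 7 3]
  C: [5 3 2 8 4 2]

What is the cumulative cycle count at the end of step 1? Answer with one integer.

k=0 load=t0/9c comp=- wait=9 total=9
k=1 load=t1/2c comp=t0/5c wait=5 total=14
k=2 load=t2/9c comp=t1/3c wait=9 total=23
k=3 load=t3/5c comp=t2/2c wait=5 total=28
k=4 load=t4/7c comp=t3/8c wait=8 total=36
k=5 load=t5/3c comp=t4/4c wait=4 total=40
k=6 load=- comp=t5/2c wait=2 total=42

end_cycle[1] = 14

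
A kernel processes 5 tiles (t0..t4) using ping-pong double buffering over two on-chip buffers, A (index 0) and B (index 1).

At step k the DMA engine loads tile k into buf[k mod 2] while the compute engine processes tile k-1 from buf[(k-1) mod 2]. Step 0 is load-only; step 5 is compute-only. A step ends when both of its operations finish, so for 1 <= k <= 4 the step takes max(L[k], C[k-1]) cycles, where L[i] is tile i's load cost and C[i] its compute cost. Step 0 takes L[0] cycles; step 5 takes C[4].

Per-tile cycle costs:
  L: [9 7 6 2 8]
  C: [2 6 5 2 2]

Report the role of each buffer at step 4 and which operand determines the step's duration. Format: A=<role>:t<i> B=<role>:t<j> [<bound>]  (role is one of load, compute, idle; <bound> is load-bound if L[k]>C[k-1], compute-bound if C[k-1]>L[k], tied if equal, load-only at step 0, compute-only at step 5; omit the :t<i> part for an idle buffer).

step 4: A=load:t4 B=compute:t3 [load-bound]

[0] DMA t0→A (9c) ∥ CU idle ⇒ 9c, clock 9
[1] DMA t1→B (7c) ∥ CU A:t0 (2c) ⇒ 7c, clock 16
[2] DMA t2→A (6c) ∥ CU B:t1 (6c) ⇒ 6c, clock 22
[3] DMA t3→B (2c) ∥ CU A:t2 (5c) ⇒ 5c, clock 27
[4] DMA t4→A (8c) ∥ CU B:t3 (2c) ⇒ 8c, clock 35
[5] DMA idle ∥ CU A:t4 (2c) ⇒ 2c, clock 37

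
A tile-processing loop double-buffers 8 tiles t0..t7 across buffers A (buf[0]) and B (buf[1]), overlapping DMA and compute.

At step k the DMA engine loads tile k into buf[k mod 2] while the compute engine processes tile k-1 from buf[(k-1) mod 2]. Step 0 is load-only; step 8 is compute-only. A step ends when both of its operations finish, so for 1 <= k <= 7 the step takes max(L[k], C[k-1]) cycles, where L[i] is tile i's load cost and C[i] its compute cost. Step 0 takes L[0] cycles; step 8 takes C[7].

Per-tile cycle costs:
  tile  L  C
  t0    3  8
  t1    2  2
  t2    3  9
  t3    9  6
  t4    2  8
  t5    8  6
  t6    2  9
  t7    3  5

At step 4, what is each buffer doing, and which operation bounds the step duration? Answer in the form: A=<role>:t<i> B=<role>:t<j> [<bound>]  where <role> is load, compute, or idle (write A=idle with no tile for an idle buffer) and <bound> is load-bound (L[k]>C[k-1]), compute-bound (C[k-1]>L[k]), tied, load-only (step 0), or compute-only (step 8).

  0. 3=3c; end=3; A:t0 B:-
  1. max(2,8)=8c; end=11; A:t0 B:t1
  2. max(3,2)=3c; end=14; A:t2 B:t1
  3. max(9,9)=9c; end=23; A:t2 B:t3
  4. max(2,6)=6c; end=29; A:t4 B:t3
  5. max(8,8)=8c; end=37; A:t4 B:t5
  6. max(2,6)=6c; end=43; A:t6 B:t5
  7. max(3,9)=9c; end=52; A:t6 B:t7
  8. 5=5c; end=57; A:t6 B:t7

step 4: A=load:t4 B=compute:t3 [compute-bound]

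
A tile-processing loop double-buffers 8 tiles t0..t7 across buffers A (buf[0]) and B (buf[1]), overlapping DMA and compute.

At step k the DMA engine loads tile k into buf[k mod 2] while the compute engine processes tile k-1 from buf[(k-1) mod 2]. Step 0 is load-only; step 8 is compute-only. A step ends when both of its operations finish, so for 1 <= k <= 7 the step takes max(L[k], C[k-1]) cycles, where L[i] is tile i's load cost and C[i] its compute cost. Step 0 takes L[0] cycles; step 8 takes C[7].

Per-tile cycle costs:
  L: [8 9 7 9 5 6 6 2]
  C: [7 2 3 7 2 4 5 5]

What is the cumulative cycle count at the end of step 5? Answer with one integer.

[0] DMA t0→A (8c) ∥ CU idle ⇒ 8c, clock 8
[1] DMA t1→B (9c) ∥ CU A:t0 (7c) ⇒ 9c, clock 17
[2] DMA t2→A (7c) ∥ CU B:t1 (2c) ⇒ 7c, clock 24
[3] DMA t3→B (9c) ∥ CU A:t2 (3c) ⇒ 9c, clock 33
[4] DMA t4→A (5c) ∥ CU B:t3 (7c) ⇒ 7c, clock 40
[5] DMA t5→B (6c) ∥ CU A:t4 (2c) ⇒ 6c, clock 46
[6] DMA t6→A (6c) ∥ CU B:t5 (4c) ⇒ 6c, clock 52
[7] DMA t7→B (2c) ∥ CU A:t6 (5c) ⇒ 5c, clock 57
[8] DMA idle ∥ CU B:t7 (5c) ⇒ 5c, clock 62

end_cycle[5] = 46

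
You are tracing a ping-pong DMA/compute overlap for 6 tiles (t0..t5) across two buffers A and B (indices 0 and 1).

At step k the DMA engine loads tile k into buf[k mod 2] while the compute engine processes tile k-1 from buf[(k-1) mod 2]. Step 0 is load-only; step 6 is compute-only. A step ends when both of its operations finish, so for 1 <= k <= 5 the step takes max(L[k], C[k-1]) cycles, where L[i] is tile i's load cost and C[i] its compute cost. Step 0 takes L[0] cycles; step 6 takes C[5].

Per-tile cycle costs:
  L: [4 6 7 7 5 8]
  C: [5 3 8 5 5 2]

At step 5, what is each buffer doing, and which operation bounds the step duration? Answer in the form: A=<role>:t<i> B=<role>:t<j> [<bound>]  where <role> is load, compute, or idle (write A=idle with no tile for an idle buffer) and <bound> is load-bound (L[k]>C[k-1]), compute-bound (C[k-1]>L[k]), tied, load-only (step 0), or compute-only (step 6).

step 5: A=compute:t4 B=load:t5 [load-bound]

step 0: L[0]=4 → dur=4, Σ=4 | A=load:t0 B=idle [load-only]
step 1: L[1]=6 C[0]=5 → dur=6, Σ=10 | A=compute:t0 B=load:t1 [load-bound]
step 2: L[2]=7 C[1]=3 → dur=7, Σ=17 | A=load:t2 B=compute:t1 [load-bound]
step 3: L[3]=7 C[2]=8 → dur=8, Σ=25 | A=compute:t2 B=load:t3 [compute-bound]
step 4: L[4]=5 C[3]=5 → dur=5, Σ=30 | A=load:t4 B=compute:t3 [tied]
step 5: L[5]=8 C[4]=5 → dur=8, Σ=38 | A=compute:t4 B=load:t5 [load-bound]
step 6: C[5]=2 → dur=2, Σ=40 | A=idle B=compute:t5 [compute-only]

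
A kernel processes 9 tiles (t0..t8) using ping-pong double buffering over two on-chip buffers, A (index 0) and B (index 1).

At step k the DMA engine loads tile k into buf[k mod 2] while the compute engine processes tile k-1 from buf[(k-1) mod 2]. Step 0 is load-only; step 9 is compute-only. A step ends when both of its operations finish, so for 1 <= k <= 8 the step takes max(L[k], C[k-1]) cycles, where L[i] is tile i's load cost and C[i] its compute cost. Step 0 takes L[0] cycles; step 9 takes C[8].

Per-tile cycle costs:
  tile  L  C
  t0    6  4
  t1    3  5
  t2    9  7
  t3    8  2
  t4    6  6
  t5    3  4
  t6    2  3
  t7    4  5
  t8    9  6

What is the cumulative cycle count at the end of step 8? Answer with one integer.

[0] DMA t0→A (6c) ∥ CU idle ⇒ 6c, clock 6
[1] DMA t1→B (3c) ∥ CU A:t0 (4c) ⇒ 4c, clock 10
[2] DMA t2→A (9c) ∥ CU B:t1 (5c) ⇒ 9c, clock 19
[3] DMA t3→B (8c) ∥ CU A:t2 (7c) ⇒ 8c, clock 27
[4] DMA t4→A (6c) ∥ CU B:t3 (2c) ⇒ 6c, clock 33
[5] DMA t5→B (3c) ∥ CU A:t4 (6c) ⇒ 6c, clock 39
[6] DMA t6→A (2c) ∥ CU B:t5 (4c) ⇒ 4c, clock 43
[7] DMA t7→B (4c) ∥ CU A:t6 (3c) ⇒ 4c, clock 47
[8] DMA t8→A (9c) ∥ CU B:t7 (5c) ⇒ 9c, clock 56
[9] DMA idle ∥ CU A:t8 (6c) ⇒ 6c, clock 62

end_cycle[8] = 56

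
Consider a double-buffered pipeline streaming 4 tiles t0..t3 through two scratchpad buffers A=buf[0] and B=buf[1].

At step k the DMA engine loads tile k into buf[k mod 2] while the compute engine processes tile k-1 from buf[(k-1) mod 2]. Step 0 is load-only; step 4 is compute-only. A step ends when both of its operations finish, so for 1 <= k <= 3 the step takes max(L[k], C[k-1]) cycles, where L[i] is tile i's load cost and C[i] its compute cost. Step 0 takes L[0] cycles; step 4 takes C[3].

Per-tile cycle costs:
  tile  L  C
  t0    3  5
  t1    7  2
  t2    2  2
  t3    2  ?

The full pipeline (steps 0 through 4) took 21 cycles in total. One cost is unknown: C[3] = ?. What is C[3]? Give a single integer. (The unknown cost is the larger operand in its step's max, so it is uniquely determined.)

step 0 → dur = L[0]=3 = 3
step 1 → dur = max(L[1]=7, C[0]=5) = 7
step 2 → dur = max(L[2]=2, C[1]=2) = 2
step 3 → dur = max(L[3]=2, C[2]=2) = 2
step 4 → dur = C[3]=? = C[3]  (unknown; binding)
sum of known step durations = 14
dur[4] = total - known = 21 - 14 = 7
C[3] is the binding max in step 4, so C[3] = dur[4] = 7

C[3] = 7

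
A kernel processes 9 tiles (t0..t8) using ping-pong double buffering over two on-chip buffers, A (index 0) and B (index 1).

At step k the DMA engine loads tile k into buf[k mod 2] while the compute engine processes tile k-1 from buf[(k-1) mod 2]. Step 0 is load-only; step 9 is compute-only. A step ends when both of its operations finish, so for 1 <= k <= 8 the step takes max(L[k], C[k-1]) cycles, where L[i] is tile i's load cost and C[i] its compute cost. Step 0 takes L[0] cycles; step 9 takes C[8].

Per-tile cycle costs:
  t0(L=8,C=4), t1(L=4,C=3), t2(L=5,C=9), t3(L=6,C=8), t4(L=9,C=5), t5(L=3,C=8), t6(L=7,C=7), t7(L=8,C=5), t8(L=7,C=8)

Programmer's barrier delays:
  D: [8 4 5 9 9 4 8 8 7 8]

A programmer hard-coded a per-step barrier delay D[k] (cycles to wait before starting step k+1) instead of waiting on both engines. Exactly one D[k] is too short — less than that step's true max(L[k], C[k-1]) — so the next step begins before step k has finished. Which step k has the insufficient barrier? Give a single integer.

[0] required=L[0]=8=8 vs D=8 ok
[1] required=max(L[1]=4,C[0]=4)=4 vs D=4 ok
[2] required=max(L[2]=5,C[1]=3)=5 vs D=5 ok
[3] required=max(L[3]=6,C[2]=9)=9 vs D=9 ok
[4] required=max(L[4]=9,C[3]=8)=9 vs D=9 ok
[5] required=max(L[5]=3,C[4]=5)=5 vs D=4 SHORT
[6] required=max(L[6]=7,C[5]=8)=8 vs D=8 ok
[7] required=max(L[7]=8,C[6]=7)=8 vs D=8 ok
[8] required=max(L[8]=7,C[7]=5)=7 vs D=7 ok
[9] required=C[8]=8=8 vs D=8 ok

hazard at step 5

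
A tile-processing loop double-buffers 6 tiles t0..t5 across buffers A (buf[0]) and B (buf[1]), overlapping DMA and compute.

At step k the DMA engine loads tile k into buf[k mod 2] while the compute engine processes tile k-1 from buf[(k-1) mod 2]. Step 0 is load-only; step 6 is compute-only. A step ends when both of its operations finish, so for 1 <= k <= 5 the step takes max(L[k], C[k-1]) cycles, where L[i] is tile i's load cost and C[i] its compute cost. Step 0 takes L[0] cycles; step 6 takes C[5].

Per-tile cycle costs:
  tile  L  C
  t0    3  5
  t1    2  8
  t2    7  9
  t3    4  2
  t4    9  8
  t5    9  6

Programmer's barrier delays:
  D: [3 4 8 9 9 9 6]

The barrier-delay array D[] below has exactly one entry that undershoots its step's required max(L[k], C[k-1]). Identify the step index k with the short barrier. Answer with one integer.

hazard at step 1

k=0 barrier L[0]=3→3c, D[0]=3 ok
k=1 barrier max(L[1]=2,C[0]=5)→5c, D[1]=4 SHORT
k=2 barrier max(L[2]=7,C[1]=8)→8c, D[2]=8 ok
k=3 barrier max(L[3]=4,C[2]=9)→9c, D[3]=9 ok
k=4 barrier max(L[4]=9,C[3]=2)→9c, D[4]=9 ok
k=5 barrier max(L[5]=9,C[4]=8)→9c, D[5]=9 ok
k=6 barrier C[5]=6→6c, D[6]=6 ok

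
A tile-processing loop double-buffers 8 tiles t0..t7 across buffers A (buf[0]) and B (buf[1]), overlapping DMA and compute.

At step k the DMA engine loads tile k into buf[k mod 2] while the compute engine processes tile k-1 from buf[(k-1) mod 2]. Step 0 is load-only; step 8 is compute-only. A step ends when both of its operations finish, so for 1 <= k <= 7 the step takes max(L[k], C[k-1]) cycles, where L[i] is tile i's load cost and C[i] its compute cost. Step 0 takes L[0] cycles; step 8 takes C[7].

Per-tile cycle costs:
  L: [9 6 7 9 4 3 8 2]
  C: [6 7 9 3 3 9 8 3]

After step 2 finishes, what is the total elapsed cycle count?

end_cycle[2] = 22

step 0: L[0]=9 → dur=9, Σ=9 | A=load:t0 B=idle [load-only]
step 1: L[1]=6 C[0]=6 → dur=6, Σ=15 | A=compute:t0 B=load:t1 [tied]
step 2: L[2]=7 C[1]=7 → dur=7, Σ=22 | A=load:t2 B=compute:t1 [tied]
step 3: L[3]=9 C[2]=9 → dur=9, Σ=31 | A=compute:t2 B=load:t3 [tied]
step 4: L[4]=4 C[3]=3 → dur=4, Σ=35 | A=load:t4 B=compute:t3 [load-bound]
step 5: L[5]=3 C[4]=3 → dur=3, Σ=38 | A=compute:t4 B=load:t5 [tied]
step 6: L[6]=8 C[5]=9 → dur=9, Σ=47 | A=load:t6 B=compute:t5 [compute-bound]
step 7: L[7]=2 C[6]=8 → dur=8, Σ=55 | A=compute:t6 B=load:t7 [compute-bound]
step 8: C[7]=3 → dur=3, Σ=58 | A=idle B=compute:t7 [compute-only]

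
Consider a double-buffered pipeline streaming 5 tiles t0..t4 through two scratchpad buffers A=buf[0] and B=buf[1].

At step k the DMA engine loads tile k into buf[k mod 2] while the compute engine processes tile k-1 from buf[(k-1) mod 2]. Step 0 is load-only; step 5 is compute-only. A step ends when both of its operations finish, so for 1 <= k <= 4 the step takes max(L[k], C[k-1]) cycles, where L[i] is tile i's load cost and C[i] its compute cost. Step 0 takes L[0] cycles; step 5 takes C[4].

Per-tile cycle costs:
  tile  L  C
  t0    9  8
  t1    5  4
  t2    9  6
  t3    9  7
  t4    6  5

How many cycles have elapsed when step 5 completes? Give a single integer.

end_cycle[5] = 47

[0] DMA t0→A (9c) ∥ CU idle ⇒ 9c, clock 9
[1] DMA t1→B (5c) ∥ CU A:t0 (8c) ⇒ 8c, clock 17
[2] DMA t2→A (9c) ∥ CU B:t1 (4c) ⇒ 9c, clock 26
[3] DMA t3→B (9c) ∥ CU A:t2 (6c) ⇒ 9c, clock 35
[4] DMA t4→A (6c) ∥ CU B:t3 (7c) ⇒ 7c, clock 42
[5] DMA idle ∥ CU A:t4 (5c) ⇒ 5c, clock 47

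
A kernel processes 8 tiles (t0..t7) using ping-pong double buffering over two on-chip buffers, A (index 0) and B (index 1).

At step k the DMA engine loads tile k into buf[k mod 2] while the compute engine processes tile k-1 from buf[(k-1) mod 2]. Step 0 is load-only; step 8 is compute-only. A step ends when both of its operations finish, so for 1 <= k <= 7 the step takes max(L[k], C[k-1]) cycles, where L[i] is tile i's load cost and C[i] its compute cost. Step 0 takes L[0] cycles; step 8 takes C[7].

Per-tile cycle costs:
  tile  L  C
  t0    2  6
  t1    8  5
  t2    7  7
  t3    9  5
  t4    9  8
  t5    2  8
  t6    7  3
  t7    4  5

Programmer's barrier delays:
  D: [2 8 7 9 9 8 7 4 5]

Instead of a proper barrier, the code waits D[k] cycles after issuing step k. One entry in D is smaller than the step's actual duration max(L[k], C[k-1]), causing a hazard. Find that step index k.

hazard at step 6

k=0 barrier L[0]=2→2c, D[0]=2 ok
k=1 barrier max(L[1]=8,C[0]=6)→8c, D[1]=8 ok
k=2 barrier max(L[2]=7,C[1]=5)→7c, D[2]=7 ok
k=3 barrier max(L[3]=9,C[2]=7)→9c, D[3]=9 ok
k=4 barrier max(L[4]=9,C[3]=5)→9c, D[4]=9 ok
k=5 barrier max(L[5]=2,C[4]=8)→8c, D[5]=8 ok
k=6 barrier max(L[6]=7,C[5]=8)→8c, D[6]=7 SHORT
k=7 barrier max(L[7]=4,C[6]=3)→4c, D[7]=4 ok
k=8 barrier C[7]=5→5c, D[8]=5 ok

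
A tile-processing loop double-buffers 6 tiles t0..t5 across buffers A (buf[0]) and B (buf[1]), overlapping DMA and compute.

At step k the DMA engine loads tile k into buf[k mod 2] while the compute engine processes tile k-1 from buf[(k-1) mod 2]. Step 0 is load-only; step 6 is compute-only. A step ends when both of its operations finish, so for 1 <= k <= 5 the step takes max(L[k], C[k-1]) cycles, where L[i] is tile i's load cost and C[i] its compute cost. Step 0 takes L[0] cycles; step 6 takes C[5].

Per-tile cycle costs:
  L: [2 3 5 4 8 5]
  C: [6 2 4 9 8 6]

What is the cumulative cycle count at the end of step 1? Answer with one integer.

end_cycle[1] = 8

k=0 load=t0/2c comp=- wait=2 total=2
k=1 load=t1/3c comp=t0/6c wait=6 total=8
k=2 load=t2/5c comp=t1/2c wait=5 total=13
k=3 load=t3/4c comp=t2/4c wait=4 total=17
k=4 load=t4/8c comp=t3/9c wait=9 total=26
k=5 load=t5/5c comp=t4/8c wait=8 total=34
k=6 load=- comp=t5/6c wait=6 total=40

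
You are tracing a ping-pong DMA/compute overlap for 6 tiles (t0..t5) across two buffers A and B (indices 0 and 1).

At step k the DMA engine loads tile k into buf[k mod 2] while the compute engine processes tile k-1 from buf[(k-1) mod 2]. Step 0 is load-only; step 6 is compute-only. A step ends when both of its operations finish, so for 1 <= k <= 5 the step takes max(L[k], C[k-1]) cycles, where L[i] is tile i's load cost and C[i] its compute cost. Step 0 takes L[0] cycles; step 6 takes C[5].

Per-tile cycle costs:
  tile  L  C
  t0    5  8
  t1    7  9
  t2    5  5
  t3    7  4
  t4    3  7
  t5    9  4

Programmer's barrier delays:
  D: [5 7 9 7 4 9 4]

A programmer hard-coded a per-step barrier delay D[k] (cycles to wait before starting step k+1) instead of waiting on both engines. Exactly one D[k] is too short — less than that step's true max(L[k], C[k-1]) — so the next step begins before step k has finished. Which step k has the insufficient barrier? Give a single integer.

hazard at step 1

k=0 barrier L[0]=5→5c, D[0]=5 ok
k=1 barrier max(L[1]=7,C[0]=8)→8c, D[1]=7 SHORT
k=2 barrier max(L[2]=5,C[1]=9)→9c, D[2]=9 ok
k=3 barrier max(L[3]=7,C[2]=5)→7c, D[3]=7 ok
k=4 barrier max(L[4]=3,C[3]=4)→4c, D[4]=4 ok
k=5 barrier max(L[5]=9,C[4]=7)→9c, D[5]=9 ok
k=6 barrier C[5]=4→4c, D[6]=4 ok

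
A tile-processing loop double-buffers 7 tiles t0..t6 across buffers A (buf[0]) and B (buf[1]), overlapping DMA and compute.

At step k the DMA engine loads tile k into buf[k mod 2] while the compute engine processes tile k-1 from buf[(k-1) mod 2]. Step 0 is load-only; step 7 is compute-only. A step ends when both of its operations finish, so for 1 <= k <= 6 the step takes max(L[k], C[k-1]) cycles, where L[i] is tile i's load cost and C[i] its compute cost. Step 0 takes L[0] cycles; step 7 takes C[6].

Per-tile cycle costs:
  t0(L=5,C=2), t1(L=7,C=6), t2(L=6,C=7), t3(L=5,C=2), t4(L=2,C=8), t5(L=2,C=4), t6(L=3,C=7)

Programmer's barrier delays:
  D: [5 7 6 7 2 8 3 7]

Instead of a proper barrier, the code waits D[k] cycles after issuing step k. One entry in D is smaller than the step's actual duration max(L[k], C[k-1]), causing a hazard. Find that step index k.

hazard at step 6

step 0: need L[0]=5 = 5; D[0]=5 ok
step 1: need max(L[1]=7,C[0]=2) = 7; D[1]=7 ok
step 2: need max(L[2]=6,C[1]=6) = 6; D[2]=6 ok
step 3: need max(L[3]=5,C[2]=7) = 7; D[3]=7 ok
step 4: need max(L[4]=2,C[3]=2) = 2; D[4]=2 ok
step 5: need max(L[5]=2,C[4]=8) = 8; D[5]=8 ok
step 6: need max(L[6]=3,C[5]=4) = 4; D[6]=3 SHORT
step 7: need C[6]=7 = 7; D[7]=7 ok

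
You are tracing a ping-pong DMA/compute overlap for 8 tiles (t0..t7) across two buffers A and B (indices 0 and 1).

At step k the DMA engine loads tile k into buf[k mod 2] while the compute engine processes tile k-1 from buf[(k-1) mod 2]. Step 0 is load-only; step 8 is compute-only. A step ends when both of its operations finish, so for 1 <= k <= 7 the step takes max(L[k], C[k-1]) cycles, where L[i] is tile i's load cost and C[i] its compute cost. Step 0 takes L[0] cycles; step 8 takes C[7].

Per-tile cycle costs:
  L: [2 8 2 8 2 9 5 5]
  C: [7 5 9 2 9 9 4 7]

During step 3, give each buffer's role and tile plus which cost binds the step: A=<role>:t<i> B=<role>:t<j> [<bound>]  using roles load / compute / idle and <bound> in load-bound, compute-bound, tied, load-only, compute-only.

step 0: L[0]=2 → dur=2, Σ=2 | A=load:t0 B=idle [load-only]
step 1: L[1]=8 C[0]=7 → dur=8, Σ=10 | A=compute:t0 B=load:t1 [load-bound]
step 2: L[2]=2 C[1]=5 → dur=5, Σ=15 | A=load:t2 B=compute:t1 [compute-bound]
step 3: L[3]=8 C[2]=9 → dur=9, Σ=24 | A=compute:t2 B=load:t3 [compute-bound]
step 4: L[4]=2 C[3]=2 → dur=2, Σ=26 | A=load:t4 B=compute:t3 [tied]
step 5: L[5]=9 C[4]=9 → dur=9, Σ=35 | A=compute:t4 B=load:t5 [tied]
step 6: L[6]=5 C[5]=9 → dur=9, Σ=44 | A=load:t6 B=compute:t5 [compute-bound]
step 7: L[7]=5 C[6]=4 → dur=5, Σ=49 | A=compute:t6 B=load:t7 [load-bound]
step 8: C[7]=7 → dur=7, Σ=56 | A=idle B=compute:t7 [compute-only]

step 3: A=compute:t2 B=load:t3 [compute-bound]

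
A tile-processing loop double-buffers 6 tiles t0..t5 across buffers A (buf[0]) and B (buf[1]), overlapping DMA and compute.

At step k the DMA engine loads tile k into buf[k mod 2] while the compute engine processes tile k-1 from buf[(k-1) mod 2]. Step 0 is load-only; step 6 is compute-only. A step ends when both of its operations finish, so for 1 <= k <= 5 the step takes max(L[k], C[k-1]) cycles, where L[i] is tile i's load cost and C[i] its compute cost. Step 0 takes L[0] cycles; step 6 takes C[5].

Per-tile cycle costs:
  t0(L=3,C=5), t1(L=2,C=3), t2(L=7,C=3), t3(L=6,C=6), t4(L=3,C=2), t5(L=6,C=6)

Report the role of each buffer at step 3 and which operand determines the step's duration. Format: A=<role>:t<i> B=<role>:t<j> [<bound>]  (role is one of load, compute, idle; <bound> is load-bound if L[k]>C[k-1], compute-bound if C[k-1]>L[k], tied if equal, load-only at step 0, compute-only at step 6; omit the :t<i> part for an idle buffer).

step 3: A=compute:t2 B=load:t3 [load-bound]

[0] DMA t0→A (3c) ∥ CU idle ⇒ 3c, clock 3
[1] DMA t1→B (2c) ∥ CU A:t0 (5c) ⇒ 5c, clock 8
[2] DMA t2→A (7c) ∥ CU B:t1 (3c) ⇒ 7c, clock 15
[3] DMA t3→B (6c) ∥ CU A:t2 (3c) ⇒ 6c, clock 21
[4] DMA t4→A (3c) ∥ CU B:t3 (6c) ⇒ 6c, clock 27
[5] DMA t5→B (6c) ∥ CU A:t4 (2c) ⇒ 6c, clock 33
[6] DMA idle ∥ CU B:t5 (6c) ⇒ 6c, clock 39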